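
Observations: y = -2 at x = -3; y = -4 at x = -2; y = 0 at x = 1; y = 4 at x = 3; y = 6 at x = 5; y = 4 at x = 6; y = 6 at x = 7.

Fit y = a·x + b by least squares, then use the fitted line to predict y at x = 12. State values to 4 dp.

With design matrix A, AᵀA = [[133, 17]; [17, 7]] and Aᵀy = [122, 14]ᵀ.
Determinant 133·7 − 17² = 642.
a = (122·7 − 17·14)/642 = 308/321; b = (133·14 − 17·122)/642 = -106/321.
At x = 12: ŷ = (308/321)·(12) + (-106/321)·(1) = 3590/321.

ŷ = 11.1838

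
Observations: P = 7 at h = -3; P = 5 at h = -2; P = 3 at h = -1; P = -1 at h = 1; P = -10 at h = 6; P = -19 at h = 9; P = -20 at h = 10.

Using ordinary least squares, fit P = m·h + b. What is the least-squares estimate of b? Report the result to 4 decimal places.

AᵀA·[m, b]ᵀ = AᵀP reads: 232·m + 20·b = -466;  20·m + 7·b = -35.
det = 232·7 − 20² = 1224.
m = ((-466)·7 − 20·(-35))/1224 = -427/204; b = (232·(-35) − 20·(-466))/1224 = 50/51.

b = 0.9804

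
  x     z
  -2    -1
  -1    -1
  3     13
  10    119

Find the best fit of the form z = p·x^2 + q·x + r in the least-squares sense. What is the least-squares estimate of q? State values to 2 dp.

q = 1.70

With design matrix A, AᵀA = [[10098, 1018, 114]; [1018, 114, 10]; [114, 10, 4]] and Aᵀz = [12012, 1232, 130]ᵀ.
Row-reducing yields p = 18623/18068, q = 30753/18068, r = -5107/4517.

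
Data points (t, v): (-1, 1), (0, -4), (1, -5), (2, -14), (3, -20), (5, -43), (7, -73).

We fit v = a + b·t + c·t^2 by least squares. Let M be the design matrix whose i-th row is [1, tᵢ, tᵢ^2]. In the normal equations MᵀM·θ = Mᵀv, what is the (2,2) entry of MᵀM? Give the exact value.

Row 2 ↔ basis t, column 2 ↔ basis t, so (MᵀM)_{2,2} = Σᵢ (t)·(t) = (-1)·(-1) + (0)·(0) + (1)·(1) + (2)·(2) + (3)·(3) + (5)·(5) + (7)·(7) = 89.

89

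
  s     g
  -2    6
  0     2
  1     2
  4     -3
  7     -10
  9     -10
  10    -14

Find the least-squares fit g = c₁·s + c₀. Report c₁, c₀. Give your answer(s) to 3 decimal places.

Compute the Gram sums: Σs·s = 251, Σs = 29, Σ1 = 7.
Moment sums: Σs·g = -322, Σg = -27.
det = 251·7 − 29² = 916.
c₁ = ((-322)·7 − 29·(-27))/916 = -1471/916; c₀ = (251·(-27) − 29·(-322))/916 = 2561/916.

c₁ = -1.606, c₀ = 2.796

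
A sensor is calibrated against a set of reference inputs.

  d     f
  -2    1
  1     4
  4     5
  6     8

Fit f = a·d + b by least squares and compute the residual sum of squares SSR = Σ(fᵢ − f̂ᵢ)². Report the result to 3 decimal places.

SSR = 1.320

With design matrix M, MᵀM = [[57, 9]; [9, 4]] and Mᵀf = [70, 18]ᵀ.
Determinant 57·4 − 9² = 147.
a = (70·4 − 9·18)/147 = 118/147; b = (57·18 − 9·70)/147 = 132/49.
Residuals: -13/147, 74/147, -19/21, 24/49; SSR = 194/147.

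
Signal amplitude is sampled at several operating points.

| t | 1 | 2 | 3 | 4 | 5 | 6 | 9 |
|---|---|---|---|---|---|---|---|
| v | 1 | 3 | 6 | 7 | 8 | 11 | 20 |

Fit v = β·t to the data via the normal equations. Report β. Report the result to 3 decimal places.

The normal system MᵀM·[β]ᵀ = Mᵀv is [[172]]·[β]ᵀ = [339]ᵀ.
Hence β = 339 / 172 ≈ 1.97093.

β = 1.971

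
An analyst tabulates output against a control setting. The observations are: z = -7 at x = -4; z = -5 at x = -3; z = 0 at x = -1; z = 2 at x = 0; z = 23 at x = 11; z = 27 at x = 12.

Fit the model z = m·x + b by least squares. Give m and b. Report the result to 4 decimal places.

m = 2.0513, b = 1.5385

The normal system MᵀM·[m, b]ᵀ = Mᵀz is [[291, 15]; [15, 6]]·[m, b]ᵀ = [620, 40]ᵀ.
Determinant 291·6 − 15² = 1521.
m = (620·6 − 15·40)/1521 = 80/39; b = (291·40 − 15·620)/1521 = 20/13.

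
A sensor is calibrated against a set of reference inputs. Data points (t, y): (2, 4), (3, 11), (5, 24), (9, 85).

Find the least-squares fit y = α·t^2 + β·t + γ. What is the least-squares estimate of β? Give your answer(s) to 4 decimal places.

MᵀM·[α, β, γ]ᵀ = Mᵀy reads: 7283·α + 889·β + 119·γ = 7600;  889·α + 119·β + 19·γ = 926;  119·α + 19·β + 4·γ = 124.
(Σt^2·t^2 = 7283, Σt^2·t = 889, Σt^2 = 119, Σt·t = 119, Σt = 19, Σ1 = 4, Σt^2·y = 7600, Σt·y = 926, Σy = 124.)
Solving the 3×3 system (Gaussian elimination) gives α = 445/372, β = -3253/1860, γ = 1153/310.

β = -1.7489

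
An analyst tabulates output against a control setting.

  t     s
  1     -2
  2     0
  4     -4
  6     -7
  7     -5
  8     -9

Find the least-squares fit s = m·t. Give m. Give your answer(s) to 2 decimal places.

The normal equations are: 170·m = -167.
(Σt·t = 170, Σt·s = -167.)
m = (-167)/170 = -0.982353.

m = -0.98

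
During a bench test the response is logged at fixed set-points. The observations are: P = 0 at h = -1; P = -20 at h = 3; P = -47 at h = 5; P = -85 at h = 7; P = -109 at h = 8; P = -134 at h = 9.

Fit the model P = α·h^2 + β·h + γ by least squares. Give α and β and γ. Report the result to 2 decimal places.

α = -1.40, β = -2.25, γ = -0.80

From the data, Σh^2·h^2 = 13765, Σh^2·h = 1735, Σh^2 = 229, Σh·h = 229, Σh = 31, Σ1 = 6.
Right-hand side: Σh^2·P = -23350, Σh·P = -2968, ΣP = -395.
Normal equations: [[13765, 1735, 229]; [1735, 229, 31]; [229, 31, 6]]·[α, β, γ]ᵀ = [-23350, -2968, -395]ᵀ.
Solving the 3×3 system (Gaussian elimination) gives α = -8271/5908, β = -13271/5908, γ = -1175/1477.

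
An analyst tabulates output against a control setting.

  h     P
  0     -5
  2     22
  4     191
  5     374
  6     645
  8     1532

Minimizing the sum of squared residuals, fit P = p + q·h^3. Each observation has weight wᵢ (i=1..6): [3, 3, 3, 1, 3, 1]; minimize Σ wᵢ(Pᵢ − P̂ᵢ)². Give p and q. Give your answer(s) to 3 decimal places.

Compute the Gram sums: Σwᵢ·1 = 14, Σwᵢ·h^3 = 1501, Σwᵢ·h^3·h^3 = 430217.
Right-hand side: Σwᵢ·P = 4465, Σwᵢ·h^3·P = 1286294.
MᵀWM·[p, q]ᵀ = MᵀWP becomes [[14, 1501]; [1501, 430217]]·[p, q]ᵀ = [4465, 1286294]ᵀ.
Eliminating q: 430217·(row 1) − 1501·(row 2) gives 3770037·p = 430217·4465 − 1501·1286294 = -9808389, so p = -57359/22047.
Then q = (1286294 − 1501·(-57359/22047))/430217 = 1256239/418893.

p = -2.602, q = 2.999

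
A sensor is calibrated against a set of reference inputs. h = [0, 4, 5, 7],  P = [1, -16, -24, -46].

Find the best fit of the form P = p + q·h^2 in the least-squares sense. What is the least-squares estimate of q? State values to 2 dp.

Setting ∂/∂p … = 0 gives: 4·p + 90·q = -85;  90·p + 3282·q = -3110.
det = 4·3282 − 90² = 5028.
p = ((-85)·3282 − 90·(-3110))/5028 = 155/838; q = (4·(-3110) − 90·(-85))/5028 = -2395/2514.

q = -0.95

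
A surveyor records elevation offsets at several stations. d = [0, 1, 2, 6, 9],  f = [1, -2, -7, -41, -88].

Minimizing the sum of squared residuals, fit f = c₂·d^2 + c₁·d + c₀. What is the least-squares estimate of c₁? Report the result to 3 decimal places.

c₁ = -1.486

Sums needed: Σd^2·d^2 = 7874, Σd^2·d = 954, Σd^2 = 122, Σd·d = 122, Σd = 18, Σ1 = 5.
And Σd^2·f = -8634, Σd·f = -1054, Σf = -137.
MᵀM·[c₂, c₁, c₀]ᵀ = Mᵀf becomes [[7874, 954, 122]; [954, 122, 18]; [122, 18, 5]]·[c₂, c₁, c₀]ᵀ = [-8634, -1054, -137]ᵀ.
Inverting the 3×3 Gram matrix, [c₂, c₁, c₀]ᵀ = [-61/66, -425/286, 215/429]ᵀ.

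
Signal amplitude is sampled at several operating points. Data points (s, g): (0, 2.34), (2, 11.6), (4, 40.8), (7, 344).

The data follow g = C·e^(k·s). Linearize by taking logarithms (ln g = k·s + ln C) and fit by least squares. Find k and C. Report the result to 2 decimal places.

Linearized form: ln g = k·s + ln C. From the 4 transformed points,
Sums: Σs = 13.0000, Σ(s)² = 69.0000, Σln g = 12.8505, Σs·ln g = 60.6212.
Normal system: [[69.0000, 13.0000]; [13.0000, 4]]·[k, ln C]ᵀ = [60.6212, 12.8505]ᵀ.
Slope k = (n·Σs·ln g − Σs·Σln g)/(n·Σ(s)² − (Σs)²) = (4·60.6212 − 13.0000·12.8505)/107.0000 = 0.70494; ln C = (Σln g − k·Σs)/n = 0.92156, so C = exp(0.92156) = 2.51321.

k = 0.70, C = 2.51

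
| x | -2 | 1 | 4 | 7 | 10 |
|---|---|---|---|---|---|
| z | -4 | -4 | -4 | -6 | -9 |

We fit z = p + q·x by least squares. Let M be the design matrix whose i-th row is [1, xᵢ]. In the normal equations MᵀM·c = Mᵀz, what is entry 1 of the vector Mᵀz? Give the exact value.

-27

Entry 1 ↔ basis 1, so (Mᵀz)_{1} = Σᵢ zᵢ = (1)·(-4) + (1)·(-4) + (1)·(-4) + (1)·(-6) + (1)·(-9) = -27.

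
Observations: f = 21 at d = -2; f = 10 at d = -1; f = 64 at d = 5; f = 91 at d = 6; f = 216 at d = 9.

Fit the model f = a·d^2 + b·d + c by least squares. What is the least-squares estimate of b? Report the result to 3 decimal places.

b = -2.842

Compute the Gram sums: Σd^2·d^2 = 8499, Σd^2·d = 1061, Σd^2 = 147, Σd·d = 147, Σd = 17, Σ1 = 5.
Right-hand side: Σd^2·f = 22466, Σd·f = 2758, Σf = 402.
Normal equations: [[8499, 1061, 147]; [1061, 147, 17]; [147, 17, 5]]·[a, b, c]ᵀ = [22466, 2758, 402]ᵀ.
Inverting the 3×3 Gram matrix, [a, b, c]ᵀ = [52809/18019, -51215/18019, 70274/18019]ᵀ.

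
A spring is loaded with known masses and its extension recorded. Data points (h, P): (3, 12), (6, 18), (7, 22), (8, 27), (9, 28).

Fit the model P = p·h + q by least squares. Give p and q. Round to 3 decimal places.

p = 2.821, q = 2.783

AᵀA·[p, q]ᵀ = AᵀP reads: 239·p + 33·q = 766;  33·p + 5·q = 107.
Eliminating q: 5·(row 1) − 33·(row 2) gives 106·p = 5·766 − 33·107 = 299, so p = 299/106.
Then q = (107 − 33·(299/106))/5 = 295/106.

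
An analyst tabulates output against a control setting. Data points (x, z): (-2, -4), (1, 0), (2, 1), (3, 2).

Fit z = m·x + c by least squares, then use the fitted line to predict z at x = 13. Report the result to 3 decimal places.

ẑ = 14.321

Normal-equation sums: Σx·x = 18, Σx = 4, Σ1 = 4.
For Mᵀz: Σx·z = 16, Σz = -1.
So MᵀM·[m, c]ᵀ = Mᵀz: [[18, 4]; [4, 4]]·[m, c]ᵀ = [16, -1]ᵀ.
det = 18·4 − 4² = 56.
m = (16·4 − 4·(-1))/56 = 17/14; c = (18·(-1) − 4·16)/56 = -41/28.
At x = 13: ẑ = (17/14)·(13) + (-41/28)·(1) = 401/28.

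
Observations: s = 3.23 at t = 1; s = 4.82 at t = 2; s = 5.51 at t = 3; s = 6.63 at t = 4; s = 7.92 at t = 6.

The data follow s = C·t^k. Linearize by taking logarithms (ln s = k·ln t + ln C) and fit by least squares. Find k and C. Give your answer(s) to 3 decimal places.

Taking logs, ln s = k·ln t + ln C, so regress ln s on ln t.
Σln t = 4.9698, Σ(ln t)² = 6.8196, Σln s = 8.4128, Σln t·ln s = 9.2952.
Normal system: [[6.8196, 4.9698]; [4.9698, 5]]·[k, ln C]ᵀ = [9.2952, 8.4128]ᵀ.
Solving (det = 9.3990): k = 0.49641, ln C = 1.18915, so C = exp(1.18915) = 3.28428.

k = 0.496, C = 3.284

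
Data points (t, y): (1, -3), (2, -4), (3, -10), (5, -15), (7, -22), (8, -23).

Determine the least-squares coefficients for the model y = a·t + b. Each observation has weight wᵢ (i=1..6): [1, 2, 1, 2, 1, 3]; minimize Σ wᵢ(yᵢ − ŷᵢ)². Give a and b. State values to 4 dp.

a = -3.0363, b = 0.6778

With design matrix X, XᵀWX = [[309, 49]; [49, 10]] and XᵀWy = [-905, -142]ᵀ.
Eliminating b: 10·(row 1) − 49·(row 2) gives 689·a = 10·(-905) − 49·(-142) = -2092, so a = -2092/689.
Then b = ((-142) − 49·(-2092/689))/10 = 467/689.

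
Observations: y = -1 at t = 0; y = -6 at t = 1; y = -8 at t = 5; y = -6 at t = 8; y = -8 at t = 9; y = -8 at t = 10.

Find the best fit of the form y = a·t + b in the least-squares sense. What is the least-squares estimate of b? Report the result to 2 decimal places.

b = -3.55

The normal equations are: 271·a + 33·b = -246;  33·a + 6·b = -37.
Eliminating b: 6·(row 1) − 33·(row 2) gives 537·a = 6·(-246) − 33·(-37) = -255, so a = -85/179.
Then b = ((-37) − 33·(-85/179))/6 = -1909/537.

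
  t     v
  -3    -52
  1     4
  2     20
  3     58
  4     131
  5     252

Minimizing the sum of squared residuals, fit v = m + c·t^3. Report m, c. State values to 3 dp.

m = 2.903, c = 1.998

Entries of AᵀA: Σ1 = 6, Σt^3 = 198, Σt^3·t^3 = 21244.
For Aᵀv: Σv = 413, Σt^3·v = 43018.
So AᵀA·[m, c]ᵀ = Aᵀv: [[6, 198]; [198, 21244]]·[m, c]ᵀ = [413, 43018]ᵀ.
Determinant 6·21244 − 198² = 88260.
m = (413·21244 − 198·43018)/88260 = 64052/22065; c = (6·43018 − 198·413)/88260 = 29389/14710.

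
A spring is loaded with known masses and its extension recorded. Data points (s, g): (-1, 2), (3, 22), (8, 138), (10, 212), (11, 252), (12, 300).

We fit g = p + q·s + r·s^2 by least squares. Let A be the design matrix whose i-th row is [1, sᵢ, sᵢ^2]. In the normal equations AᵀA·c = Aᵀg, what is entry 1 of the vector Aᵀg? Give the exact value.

Entry 1 ↔ basis 1, so (Aᵀg)_{1} = Σᵢ gᵢ = (1)·(2) + (1)·(22) + (1)·(138) + (1)·(212) + (1)·(252) + (1)·(300) = 926.

926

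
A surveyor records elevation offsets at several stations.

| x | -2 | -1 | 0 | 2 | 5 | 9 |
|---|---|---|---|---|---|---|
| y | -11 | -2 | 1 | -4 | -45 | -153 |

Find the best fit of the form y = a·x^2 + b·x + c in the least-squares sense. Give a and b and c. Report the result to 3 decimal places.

a = -2.052, b = 1.341, c = 0.749

Entries of AᵀA: Σx^2·x^2 = 7219, Σx^2·x = 853, Σx^2 = 115, Σx·x = 115, Σx = 13, Σ1 = 6.
For Aᵀy: Σx^2·y = -13580, Σx·y = -1586, Σy = -214.
So AᵀA·[a, b, c]ᵀ = Aᵀy: [[7219, 853, 115]; [853, 115, 13]; [115, 13, 6]]·[a, b, c]ᵀ = [-13580, -1586, -214]ᵀ.
Solving the 3×3 system (Gaussian elimination) gives a = -145333/70840, b = 95019/70840, c = 6631/8855.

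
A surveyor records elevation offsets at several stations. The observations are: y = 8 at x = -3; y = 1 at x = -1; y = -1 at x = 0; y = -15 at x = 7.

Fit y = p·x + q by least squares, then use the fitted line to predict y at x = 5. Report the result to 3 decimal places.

ŷ = -11.093

With design matrix M, MᵀM = [[59, 3]; [3, 4]] and Mᵀy = [-130, -7]ᵀ.
Eliminating q: 4·(row 1) − 3·(row 2) gives 227·p = 4·(-130) − 3·(-7) = -499, so p = -499/227.
Then q = ((-7) − 3·(-499/227))/4 = -23/227.
At x = 5: ŷ = (-499/227)·(5) + (-23/227)·(1) = -2518/227.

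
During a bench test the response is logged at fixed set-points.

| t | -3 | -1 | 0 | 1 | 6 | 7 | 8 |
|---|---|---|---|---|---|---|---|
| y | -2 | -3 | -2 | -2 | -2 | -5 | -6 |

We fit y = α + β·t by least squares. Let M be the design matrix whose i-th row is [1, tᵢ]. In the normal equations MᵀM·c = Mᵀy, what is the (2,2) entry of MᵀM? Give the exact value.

160

Row 2 ↔ basis t, column 2 ↔ basis t, so (MᵀM)_{2,2} = Σᵢ (t)·(t) = (-3)·(-3) + (-1)·(-1) + (0)·(0) + (1)·(1) + (6)·(6) + (7)·(7) + (8)·(8) = 160.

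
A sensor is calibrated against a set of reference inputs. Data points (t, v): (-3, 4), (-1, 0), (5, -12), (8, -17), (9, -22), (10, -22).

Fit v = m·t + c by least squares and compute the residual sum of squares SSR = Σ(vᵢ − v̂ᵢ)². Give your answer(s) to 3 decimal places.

SSR = 4.643

Normal-equation sums: Σt·t = 280, Σt = 28, Σ1 = 6.
Moment sums: Σt·v = -626, Σv = -69.
So AᵀA·[m, c]ᵀ = Aᵀv: [[280, 28]; [28, 6]]·[m, c]ᵀ = [-626, -69]ᵀ.
det = 280·6 − 28² = 896.
m = ((-626)·6 − 28·(-69))/896 = -57/28; c = (280·(-69) − 28·(-626))/896 = -2.
Residuals: -3/28, -1/28, 5/28, 9/7, -47/28, 5/14; SSR = 65/14.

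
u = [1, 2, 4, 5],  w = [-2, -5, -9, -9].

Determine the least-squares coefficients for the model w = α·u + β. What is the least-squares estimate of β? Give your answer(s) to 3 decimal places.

β = -0.850

Sums needed: Σu·u = 46, Σu = 12, Σ1 = 4.
Right-hand side: Σu·w = -93, Σw = -25.
So MᵀM·[α, β]ᵀ = Mᵀw: [[46, 12]; [12, 4]]·[α, β]ᵀ = [-93, -25]ᵀ.
det = 46·4 − 12² = 40.
α = ((-93)·4 − 12·(-25))/40 = -9/5; β = (46·(-25) − 12·(-93))/40 = -17/20.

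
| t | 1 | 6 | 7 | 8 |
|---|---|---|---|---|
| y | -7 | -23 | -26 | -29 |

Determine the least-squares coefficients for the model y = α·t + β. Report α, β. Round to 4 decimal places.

α = -3.1552, β = -3.8966

Forming MᵀM = [[150, 22]; [22, 4]] and Mᵀy = [-559, -85]ᵀ gives MᵀM·[α, β]ᵀ = Mᵀy.
Determinant 150·4 − 22² = 116.
α = ((-559)·4 − 22·(-85))/116 = -183/58; β = (150·(-85) − 22·(-559))/116 = -113/29.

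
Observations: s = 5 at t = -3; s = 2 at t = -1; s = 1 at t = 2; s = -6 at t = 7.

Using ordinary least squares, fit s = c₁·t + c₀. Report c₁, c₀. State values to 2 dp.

Compute the Gram sums: Σt·t = 63, Σt = 5, Σ1 = 4.
Moment sums: Σt·s = -57, Σs = 2.
Normal equations: [[63, 5]; [5, 4]]·[c₁, c₀]ᵀ = [-57, 2]ᵀ.
Eliminating c₀: 4·(row 1) − 5·(row 2) gives 227·c₁ = 4·(-57) − 5·2 = -238, so c₁ = -238/227.
Then c₀ = (2 − 5·(-238/227))/4 = 411/227.

c₁ = -1.05, c₀ = 1.81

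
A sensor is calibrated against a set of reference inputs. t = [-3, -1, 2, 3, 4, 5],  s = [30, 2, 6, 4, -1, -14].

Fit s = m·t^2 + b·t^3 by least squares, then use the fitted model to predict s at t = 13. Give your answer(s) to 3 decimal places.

Normal-equation sums: Σt^2·t^2 = 1060, Σt^2·t^3 = 4180, Σt^3·t^3 = 21244.
Moment sums: Σt^2·s = -34, Σt^3·s = -2470.
Determinant 1060·21244 − 4180² = 5046240.
m = ((-34)·21244 − 4180·(-2470))/5046240 = 100024/52565; b = (1060·(-2470) − 4180·(-34))/5046240 = -10317/21026.
At t = 13: ŝ = (100024/52565)·(169) + (-10317/21026)·(2197) = -79524133/105130.

ŝ = -756.436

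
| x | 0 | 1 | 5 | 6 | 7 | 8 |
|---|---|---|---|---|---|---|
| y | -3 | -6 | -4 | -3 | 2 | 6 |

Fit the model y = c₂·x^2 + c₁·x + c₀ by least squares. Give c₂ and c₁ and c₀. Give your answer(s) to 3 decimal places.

c₂ = 0.488, c₁ = -2.724, c₀ = -3.301

Forming AᵀA = [[8419, 1197, 175]; [1197, 175, 27]; [175, 27, 6]] and Aᵀy = [268, 18, -8]ᵀ gives AᵀA·[c₂, c₁, c₀]ᵀ = Aᵀy.
Solving the 3×3 system (Gaussian elimination) gives c₂ = 2825/5792, c₁ = -15777/5792, c₀ = -9561/2896.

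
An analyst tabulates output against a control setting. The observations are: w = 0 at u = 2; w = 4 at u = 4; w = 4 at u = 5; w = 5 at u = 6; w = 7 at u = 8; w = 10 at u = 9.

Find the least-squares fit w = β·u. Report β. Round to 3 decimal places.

AᵀA·[β]ᵀ = Aᵀw reads: 226·β = 212.
β = 212/226 = 0.938053.

β = 0.938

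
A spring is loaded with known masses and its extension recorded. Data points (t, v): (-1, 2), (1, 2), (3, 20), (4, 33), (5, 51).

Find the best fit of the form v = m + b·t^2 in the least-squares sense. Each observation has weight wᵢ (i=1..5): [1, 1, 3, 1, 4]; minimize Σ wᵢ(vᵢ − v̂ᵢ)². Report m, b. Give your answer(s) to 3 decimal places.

m = 0.931, b = 2.012

Normal-equation sums: Σwᵢ·1 = 10, Σwᵢ·t^2 = 145, Σwᵢ·t^2·t^2 = 3001.
For XᵀWv: Σwᵢ·v = 301, Σwᵢ·t^2·v = 6172.
So XᵀWX·[m, b]ᵀ = XᵀWv: [[10, 145]; [145, 3001]]·[m, b]ᵀ = [301, 6172]ᵀ.
det = 10·3001 − 145² = 8985.
m = (301·3001 − 145·6172)/8985 = 2787/2995; b = (10·6172 − 145·301)/8985 = 1205/599.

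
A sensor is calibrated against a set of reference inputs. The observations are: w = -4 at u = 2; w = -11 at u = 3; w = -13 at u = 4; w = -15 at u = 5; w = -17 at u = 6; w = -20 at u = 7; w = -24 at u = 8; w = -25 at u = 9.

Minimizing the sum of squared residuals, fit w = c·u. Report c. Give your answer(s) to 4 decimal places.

c = -2.9120

Compute the Gram sums: Σu·u = 284.
Right-hand side: Σu·w = -827.
XᵀX·[c]ᵀ = Xᵀw becomes [[284]]·[c]ᵀ = [-827]ᵀ.
c = (-827)/284 = -2.91197.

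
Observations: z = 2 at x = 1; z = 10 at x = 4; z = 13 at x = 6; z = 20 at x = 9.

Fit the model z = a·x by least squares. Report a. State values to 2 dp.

Entries of AᵀA: Σx·x = 134.
And Σx·z = 300.
AᵀA·[a]ᵀ = Aᵀz becomes [[134]]·[a]ᵀ = [300]ᵀ.
Hence a = 300 / 134 ≈ 2.23881.

a = 2.24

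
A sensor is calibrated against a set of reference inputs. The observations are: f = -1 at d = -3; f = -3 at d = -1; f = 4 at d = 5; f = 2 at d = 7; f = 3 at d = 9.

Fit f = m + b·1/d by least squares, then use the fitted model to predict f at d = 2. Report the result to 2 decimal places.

Sums needed: Σ1 = 5, Σ1/d = -277/315, Σ1/d·1/d = 117469/99225.
And Σf = 5, Σ1/d·f = 499/105.
So AᵀA·[m, b]ᵀ = Aᵀf: [[5, -277/315]; [-277/315, 117469/99225]]·[m, b]ᵀ = [5, 499/105]ᵀ.
Δ = 5·(117469/99225) − (-277/315)² = 510616/99225.
m = (5·(117469/99225) − (-277/315)·(499/105))/(510616/99225) = 501007/255308; b = (5·(499/105) − (-277/315)·5)/(510616/99225) = 1397025/255308.
At d = 2: f̂ = (501007/255308)·(1) + (1397025/255308)·(1/2) = 2399039/510616.

f̂ = 4.70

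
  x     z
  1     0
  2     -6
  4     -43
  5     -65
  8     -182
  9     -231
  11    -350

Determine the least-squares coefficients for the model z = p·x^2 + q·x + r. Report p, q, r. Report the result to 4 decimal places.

p = -3.0341, q = 1.3483, r = 2.2425

From the data, Σx^2·x^2 = 26196, Σx^2·x = 2770, Σx^2 = 312, Σx·x = 312, Σx = 40, Σ1 = 7.
Right-hand side: Σx^2·z = -75046, Σx·z = -7894, Σz = -877.
So MᵀM·[p, q, r]ᵀ = Mᵀz: [[26196, 2770, 312]; [2770, 312, 40]; [312, 40, 7]]·[p, q, r]ᵀ = [-75046, -7894, -877]ᵀ.
Solving the 3×3 system (Gaussian elimination) gives p = -270059/89009, q = 120007/89009, r = 199605/89009.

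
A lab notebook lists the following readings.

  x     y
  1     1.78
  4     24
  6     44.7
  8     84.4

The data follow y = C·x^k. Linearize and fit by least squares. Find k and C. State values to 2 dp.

With ln yᵢ as the transformed response and ln xᵢ as the regressor:
Sums: Σln x = 5.2575, Σ(ln x)² = 9.4563, Σln y = 11.9902, Σln x·ln y = 20.4379.
Normal system: [[9.4563, 5.2575]; [5.2575, 4]]·[k, ln C]ᵀ = [20.4379, 11.9902]ᵀ.
Solving (det = 10.1839): k = 1.83750, ln C = 0.58238, so C = exp(0.58238) = 1.79030.

k = 1.84, C = 1.79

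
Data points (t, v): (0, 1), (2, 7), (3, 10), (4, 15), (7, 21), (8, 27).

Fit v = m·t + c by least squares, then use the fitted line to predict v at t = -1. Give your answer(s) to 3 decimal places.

v̂ = -2.043

Entries of AᵀA: Σt·t = 142, Σt = 24, Σ1 = 6.
Moment sums: Σt·v = 467, Σv = 81.
AᵀA·[m, c]ᵀ = Aᵀv becomes [[142, 24]; [24, 6]]·[m, c]ᵀ = [467, 81]ᵀ.
Eliminating c: 6·(row 1) − 24·(row 2) gives 276·m = 6·467 − 24·81 = 858, so m = 143/46.
Then c = (81 − 24·(143/46))/6 = 49/46.
At t = -1: v̂ = (143/46)·(-1) + (49/46)·(1) = -47/23.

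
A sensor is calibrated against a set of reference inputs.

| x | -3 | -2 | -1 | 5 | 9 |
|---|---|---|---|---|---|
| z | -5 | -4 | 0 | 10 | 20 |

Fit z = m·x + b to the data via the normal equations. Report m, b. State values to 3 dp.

m = 2.047, b = 0.925

Entries of AᵀA: Σx·x = 120, Σx = 8, Σ1 = 5.
Right-hand side: Σx·z = 253, Σz = 21.
So AᵀA·[m, b]ᵀ = Aᵀz: [[120, 8]; [8, 5]]·[m, b]ᵀ = [253, 21]ᵀ.
Eliminating b: 5·(row 1) − 8·(row 2) gives 536·m = 5·253 − 8·21 = 1097, so m = 1097/536.
Then b = (21 − 8·(1097/536))/5 = 62/67.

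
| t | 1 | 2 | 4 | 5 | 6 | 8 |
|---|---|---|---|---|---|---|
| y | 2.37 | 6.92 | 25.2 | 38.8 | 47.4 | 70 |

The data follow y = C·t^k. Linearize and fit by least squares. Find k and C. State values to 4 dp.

Linearized form: ln y = k·ln t + ln C. From the 6 transformed points,
Σln t = 7.5601, Σ(ln t)² = 12.5270, Σln y = 17.7897, Σln t·ln y = 27.4504.
Equations: 12.5270·k + 7.5601·ln C = 27.4504;  7.5601·k + 6·ln C = 17.7897.
Solving (det = 18.0074): k = 1.67770, ln C = 0.85102, so C = exp(0.85102) = 2.34204.

k = 1.6777, C = 2.3420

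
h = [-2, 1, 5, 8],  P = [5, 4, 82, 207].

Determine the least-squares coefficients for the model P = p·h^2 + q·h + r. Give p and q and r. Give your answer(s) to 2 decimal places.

p = 3.00, q = 2.10, r = -2.31

The normal equations are: 4738·p + 630·q + 94·r = 15322;  630·p + 94·q + 12·r = 2060;  94·p + 12·q + 4·r = 298.
(Σh^2·h^2 = 4738, Σh^2·h = 630, Σh^2 = 94, Σh·h = 94, Σh = 12, Σ1 = 4, Σh^2·P = 15322, Σh·P = 2060, ΣP = 298.)
Solving the 3×3 system (Gaussian elimination) gives p = 3, q = 61/29, r = -67/29.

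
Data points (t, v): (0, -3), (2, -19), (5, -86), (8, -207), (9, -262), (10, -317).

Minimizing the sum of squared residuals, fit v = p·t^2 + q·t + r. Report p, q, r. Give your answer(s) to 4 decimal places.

p = -2.9634, q = -1.8700, r = -3.0765

Sums needed: Σt^2·t^2 = 21298, Σt^2·t = 2374, Σt^2 = 274, Σt·t = 274, Σt = 34, Σ1 = 6.
Moment sums: Σt^2·v = -68396, Σt·v = -7652, Σv = -894.
AᵀA·[p, q, r]ᵀ = Aᵀv becomes [[21298, 2374, 274]; [2374, 274, 34]; [274, 34, 6]]·[p, q, r]ᵀ = [-68396, -7652, -894]ᵀ.
Row-reducing yields p = -14799/4994, q = -849/454, r = -7682/2497.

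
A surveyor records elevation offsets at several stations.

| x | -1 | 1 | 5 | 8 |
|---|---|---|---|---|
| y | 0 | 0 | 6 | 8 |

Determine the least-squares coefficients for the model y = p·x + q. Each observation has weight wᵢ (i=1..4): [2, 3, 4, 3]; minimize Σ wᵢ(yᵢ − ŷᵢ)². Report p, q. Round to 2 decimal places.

p = 1.03, q = 0.14

Setting ∂/∂p … = 0 gives: 297·p + 45·q = 312;  45·p + 12·q = 48.
(Σwᵢ·x·x = 297, Σwᵢ·x = 45, Σwᵢ·1 = 12, Σwᵢ·x·y = 312, Σwᵢ·y = 48.)
Δ = 297·12 − 45² = 1539.
p = (312·12 − 45·48)/1539 = 176/171; q = (297·48 − 45·312)/1539 = 8/57.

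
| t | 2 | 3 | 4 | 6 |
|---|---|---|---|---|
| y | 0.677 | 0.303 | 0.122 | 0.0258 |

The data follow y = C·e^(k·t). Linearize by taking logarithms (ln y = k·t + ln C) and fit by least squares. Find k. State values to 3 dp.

k = -0.820

Let Y = ln y. Fitting Y = k·t + ln C by least squares:
XᵀX = [[65.0000, 15.0000]; [15.0000, 4]], rhs = [-34.7215, -7.3452]ᵀ  (here Σt = 15.0000, Σ(t)² = 65.0000, Σln y = -7.3452, Σt·ln y = -34.7215).
Solving (det = 35.0000): k = -0.82021, ln C = 1.23950.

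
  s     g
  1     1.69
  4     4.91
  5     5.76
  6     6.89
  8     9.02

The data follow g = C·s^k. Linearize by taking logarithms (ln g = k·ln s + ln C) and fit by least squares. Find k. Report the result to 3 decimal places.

Let Y = ln g. Fitting Y = k·ln s + ln C by least squares:
Over the data: Σln s = 6.8669, Σ(ln s)² = 12.0466, Σln g = 7.9965, Σln s·ln g = 13.0558.
Normal system: [[12.0466, 6.8669]; [6.8669, 5]]·[k, ln C]ᵀ = [13.0558, 7.9965]ᵀ.
Δ = 12.0466·5 − (6.8669)² = 13.0781; k = (13.0558·5 − 6.8669·7.9965)/13.0781 = 0.79278, ln C = (12.0466·7.9965 − 6.8669·13.0558)/13.0781 = 0.51050.

k = 0.793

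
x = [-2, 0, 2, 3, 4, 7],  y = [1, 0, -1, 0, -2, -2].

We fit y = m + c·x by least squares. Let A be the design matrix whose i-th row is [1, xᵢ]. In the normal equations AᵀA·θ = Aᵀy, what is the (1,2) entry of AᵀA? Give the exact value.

14

Row 1 ↔ basis 1, column 2 ↔ basis x, so (AᵀA)_{1,2} = Σᵢ x = (1)·(-2) + (1)·(0) + (1)·(2) + (1)·(3) + (1)·(4) + (1)·(7) = 14.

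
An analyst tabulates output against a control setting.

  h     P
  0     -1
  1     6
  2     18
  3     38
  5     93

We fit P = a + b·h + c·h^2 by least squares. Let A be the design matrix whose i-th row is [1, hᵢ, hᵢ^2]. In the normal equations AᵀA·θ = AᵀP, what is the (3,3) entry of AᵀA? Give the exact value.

723

Row 3 ↔ basis h^2, column 3 ↔ basis h^2, so (AᵀA)_{3,3} = Σᵢ (h^2)·(h^2) = (0)·(0) + (1)·(1) + (4)·(4) + (9)·(9) + (25)·(25) = 723.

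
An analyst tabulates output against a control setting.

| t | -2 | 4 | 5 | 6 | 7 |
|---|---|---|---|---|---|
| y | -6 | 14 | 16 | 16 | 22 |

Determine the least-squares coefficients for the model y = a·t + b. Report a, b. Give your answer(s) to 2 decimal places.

a = 3.00, b = 0.40

Compute the Gram sums: Σt·t = 130, Σt = 20, Σ1 = 5.
Right-hand side: Σt·y = 398, Σy = 62.
Normal equations: [[130, 20]; [20, 5]]·[a, b]ᵀ = [398, 62]ᵀ.
Δ = 130·5 − 20² = 250.
a = (398·5 − 20·62)/250 = 3; b = (130·62 − 20·398)/250 = 2/5.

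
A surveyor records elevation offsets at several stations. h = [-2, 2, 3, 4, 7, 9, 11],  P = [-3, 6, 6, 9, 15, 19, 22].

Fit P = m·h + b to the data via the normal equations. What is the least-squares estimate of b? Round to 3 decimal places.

XᵀX·[m, b]ᵀ = XᵀP reads: 284·m + 34·b = 590;  34·m + 7·b = 74.
Determinant 284·7 − 34² = 832.
m = (590·7 − 34·74)/832 = 807/416; b = (284·74 − 34·590)/832 = 239/208.

b = 1.149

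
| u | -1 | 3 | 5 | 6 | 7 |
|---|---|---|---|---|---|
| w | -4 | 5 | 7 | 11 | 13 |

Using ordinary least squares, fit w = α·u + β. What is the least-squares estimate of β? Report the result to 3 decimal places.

AᵀA·[α, β]ᵀ = Aᵀw reads: 120·α + 20·β = 211;  20·α + 5·β = 32.
Eliminating β: 5·(row 1) − 20·(row 2) gives 200·α = 5·211 − 20·32 = 415, so α = 83/40.
Then β = (32 − 20·(83/40))/5 = -19/10.

β = -1.900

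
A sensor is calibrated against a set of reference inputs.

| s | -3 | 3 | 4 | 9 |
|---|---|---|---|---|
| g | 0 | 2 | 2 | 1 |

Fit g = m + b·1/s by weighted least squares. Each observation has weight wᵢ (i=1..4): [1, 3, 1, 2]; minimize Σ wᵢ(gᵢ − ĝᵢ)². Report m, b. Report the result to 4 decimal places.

From the data, Σwᵢ·1 = 7, Σwᵢ·1/s = 41/36, Σwᵢ·1/s·1/s = 689/1296.
And Σwᵢ·g = 10, Σwᵢ·1/s·g = 49/18.
So AᵀWA·[m, b]ᵀ = AᵀWg: [[7, 41/36]; [41/36, 689/1296]]·[m, b]ᵀ = [10, 49/18]ᵀ.
Eliminating b: (689/1296)·(row 1) − (41/36)·(row 2) gives (1571/648)·m = (689/1296)·10 − (41/36)·(49/18) = 359/162, so m = 1436/1571.
Then b = ((49/18) − (41/36)·(1436/1571))/(689/1296) = 4968/1571.

m = 0.9141, b = 3.1623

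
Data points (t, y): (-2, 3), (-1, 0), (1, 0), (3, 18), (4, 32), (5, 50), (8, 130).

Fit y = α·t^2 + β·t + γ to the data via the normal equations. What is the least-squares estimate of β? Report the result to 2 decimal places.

β = 0.76

Compute the Gram sums: Σt^2·t^2 = 5076, Σt^2·t = 720, Σt^2 = 120, Σt·t = 120, Σt = 18, Σ1 = 7.
For Xᵀy: Σt^2·y = 10256, Σt·y = 1466, Σy = 233.
Row-reducing yields α = 15302/7767, β = 659/863, γ = -6347/2589.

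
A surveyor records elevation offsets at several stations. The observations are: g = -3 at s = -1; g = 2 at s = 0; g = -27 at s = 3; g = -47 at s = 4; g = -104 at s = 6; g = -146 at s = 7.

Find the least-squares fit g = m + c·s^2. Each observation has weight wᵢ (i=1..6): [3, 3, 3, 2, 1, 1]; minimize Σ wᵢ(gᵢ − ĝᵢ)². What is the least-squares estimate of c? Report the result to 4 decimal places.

c = -2.9721

MᵀWM·[m, c]ᵀ = MᵀWg reads: 13·m + 147·c = -428;  147·m + 4455·c = -13140.
det = 13·4455 − 147² = 36306.
m = ((-428)·4455 − 147·(-13140))/36306 = 1380/2017; c = (13·(-13140) − 147·(-428))/36306 = -17984/6051.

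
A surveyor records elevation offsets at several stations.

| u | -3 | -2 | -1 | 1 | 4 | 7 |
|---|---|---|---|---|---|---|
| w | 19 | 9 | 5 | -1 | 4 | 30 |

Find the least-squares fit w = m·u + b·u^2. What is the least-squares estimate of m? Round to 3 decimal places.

From the data, Σu·u = 80, Σu·u^2 = 372, Σu^2·u^2 = 2756.
For Xᵀw: Σu·w = 145, Σu^2·w = 1745.
Normal equations: [[80, 372]; [372, 2756]]·[m, b]ᵀ = [145, 1745]ᵀ.
Determinant 80·2756 − 372² = 82096.
m = (145·2756 − 372·1745)/82096 = -15595/5131; b = (80·1745 − 372·145)/82096 = 21415/20524.

m = -3.039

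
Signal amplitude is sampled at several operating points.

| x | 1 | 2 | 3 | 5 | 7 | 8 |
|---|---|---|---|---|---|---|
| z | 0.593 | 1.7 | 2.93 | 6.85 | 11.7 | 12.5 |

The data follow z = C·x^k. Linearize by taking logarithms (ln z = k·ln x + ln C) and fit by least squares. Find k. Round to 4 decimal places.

With ln zᵢ as the transformed response and ln xᵢ as the regressor:
Sums: Σln x = 7.4265, Σ(ln x)² = 12.3883, Σln z = 7.9926, Σln x·ln z = 14.6840.
Normal system: [[12.3883, 7.4265]; [7.4265, 6]]·[k, ln C]ᵀ = [14.6840, 7.9926]ᵀ.
Δ = 12.3883·6 − (7.4265)² = 19.1764; k = (14.6840·6 − 7.4265·7.9926)/19.1764 = 1.49905, ln C = (12.3883·7.9926 − 7.4265·14.6840)/19.1764 = -0.52336.

k = 1.4991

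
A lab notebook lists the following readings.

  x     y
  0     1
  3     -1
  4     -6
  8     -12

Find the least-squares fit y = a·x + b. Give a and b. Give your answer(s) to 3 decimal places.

The normal system AᵀA·[a, b]ᵀ = Aᵀy is [[89, 15]; [15, 4]]·[a, b]ᵀ = [-123, -18]ᵀ.
Δ = 89·4 − 15² = 131.
a = ((-123)·4 − 15·(-18))/131 = -222/131; b = (89·(-18) − 15·(-123))/131 = 243/131.

a = -1.695, b = 1.855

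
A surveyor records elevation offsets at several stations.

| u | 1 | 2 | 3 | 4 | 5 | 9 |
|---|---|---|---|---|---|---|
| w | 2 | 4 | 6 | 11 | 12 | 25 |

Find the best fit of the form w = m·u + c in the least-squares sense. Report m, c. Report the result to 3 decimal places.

m = 2.925, c = -1.700

With design matrix X, XᵀX = [[136, 24]; [24, 6]] and Xᵀw = [357, 60]ᵀ.
Δ = 136·6 − 24² = 240.
m = (357·6 − 24·60)/240 = 117/40; c = (136·60 − 24·357)/240 = -17/10.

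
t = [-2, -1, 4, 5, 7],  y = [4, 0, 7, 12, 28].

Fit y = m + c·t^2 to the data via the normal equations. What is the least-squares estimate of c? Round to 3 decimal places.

Forming MᵀM = [[5, 95]; [95, 3299]] and Mᵀy = [51, 1800]ᵀ gives MᵀM·[m, c]ᵀ = Mᵀy.
Eliminating c: 3299·(row 1) − 95·(row 2) gives 7470·m = 3299·51 − 95·1800 = -2751, so m = -917/2490.
Then c = (1800 − 95·(-917/2490))/3299 = 277/498.

c = 0.556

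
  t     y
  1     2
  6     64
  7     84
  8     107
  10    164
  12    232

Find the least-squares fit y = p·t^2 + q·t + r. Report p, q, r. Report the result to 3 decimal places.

AᵀA·[p, q, r]ᵀ = Aᵀy reads: 38530·p + 3800·q + 394·r = 63078;  3800·p + 394·q + 44·r = 6254;  394·p + 44·q + 6·r = 653.
Row-reducing yields p = 159505/110364, q = 115403/55182, r = -51819/36788.

p = 1.445, q = 2.091, r = -1.409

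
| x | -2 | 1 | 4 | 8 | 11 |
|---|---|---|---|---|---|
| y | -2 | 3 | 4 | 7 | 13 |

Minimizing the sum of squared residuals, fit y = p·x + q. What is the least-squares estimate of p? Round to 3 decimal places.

p = 1.026

Sums needed: Σx·x = 206, Σx = 22, Σ1 = 5.
And Σx·y = 222, Σy = 25.
So AᵀA·[p, q]ᵀ = Aᵀy: [[206, 22]; [22, 5]]·[p, q]ᵀ = [222, 25]ᵀ.
Determinant 206·5 − 22² = 546.
p = (222·5 − 22·25)/546 = 40/39; q = (206·25 − 22·222)/546 = 19/39.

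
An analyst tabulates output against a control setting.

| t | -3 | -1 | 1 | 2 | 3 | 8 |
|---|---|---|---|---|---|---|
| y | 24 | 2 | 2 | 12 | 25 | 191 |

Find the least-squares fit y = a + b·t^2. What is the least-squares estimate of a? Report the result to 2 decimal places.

a = -1.36

Sums needed: Σ1 = 6, Σt^2 = 88, Σt^2·t^2 = 4276.
For Aᵀy: Σy = 256, Σt^2·y = 12717.
Normal equations: [[6, 88]; [88, 4276]]·[a, b]ᵀ = [256, 12717]ᵀ.
Eliminating b: 4276·(row 1) − 88·(row 2) gives 17912·a = 4276·256 − 88·12717 = -24440, so a = -3055/2239.
Then b = (12717 − 88·(-3055/2239))/4276 = 26887/8956.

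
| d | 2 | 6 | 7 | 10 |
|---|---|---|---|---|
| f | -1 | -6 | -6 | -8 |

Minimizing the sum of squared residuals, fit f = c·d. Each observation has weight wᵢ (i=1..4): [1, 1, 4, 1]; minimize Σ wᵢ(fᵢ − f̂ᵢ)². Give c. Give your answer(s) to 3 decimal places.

Compute the Gram sums: Σwᵢ·d·d = 336.
For XᵀWf: Σwᵢ·d·f = -286.
So XᵀWX·[c]ᵀ = XᵀWf: [[336]]·[c]ᵀ = [-286]ᵀ.
c = (-286)/336 = -0.85119.

c = -0.851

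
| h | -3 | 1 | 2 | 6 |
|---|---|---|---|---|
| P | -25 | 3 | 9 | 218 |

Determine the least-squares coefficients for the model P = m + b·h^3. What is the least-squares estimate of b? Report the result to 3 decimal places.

b = 1.001

XᵀX·[m, b]ᵀ = XᵀP reads: 4·m + 198·b = 205;  198·m + 47450·b = 47838.
(Σ1 = 4, Σh^3 = 198, Σh^3·h^3 = 47450, ΣP = 205, Σh^3·P = 47838.)
Eliminating b: 47450·(row 1) − 198·(row 2) gives 150596·m = 47450·205 − 198·47838 = 255326, so m = 127663/75298.
Then b = (47838 − 198·(127663/75298))/47450 = 75381/75298.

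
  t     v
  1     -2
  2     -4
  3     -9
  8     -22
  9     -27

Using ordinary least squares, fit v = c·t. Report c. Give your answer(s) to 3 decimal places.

Entries of MᵀM: Σt·t = 159.
For Mᵀv: Σt·v = -456.
MᵀM·[c]ᵀ = Mᵀv becomes [[159]]·[c]ᵀ = [-456]ᵀ.
c = (-456)/159 = -2.86792.

c = -2.868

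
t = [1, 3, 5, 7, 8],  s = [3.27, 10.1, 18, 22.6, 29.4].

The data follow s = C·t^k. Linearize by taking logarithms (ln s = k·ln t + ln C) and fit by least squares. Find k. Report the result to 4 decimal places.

k = 1.0338

Let Y = ln s. Fitting Y = k·ln t + ln C by least squares:
XᵀX = [[11.9079, 6.7334]; [6.7334, 5]], rhs = [20.2903, 12.8866]ᵀ  (here Σln t = 6.7334, Σ(ln t)² = 11.9079, Σln s = 12.8866, Σln t·ln s = 20.2903).
Δ = 11.9079·5 − (6.7334)² = 14.2007; k = (20.2903·5 − 6.7334·12.8866)/14.2007 = 1.03379, ln C = (11.9079·12.8866 − 6.7334·20.2903)/14.2007 = 1.18515.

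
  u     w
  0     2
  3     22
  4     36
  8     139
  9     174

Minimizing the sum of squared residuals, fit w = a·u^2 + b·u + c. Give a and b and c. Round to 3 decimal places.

Entries of XᵀX: Σu^2·u^2 = 10994, Σu^2·u = 1332, Σu^2 = 170, Σu·u = 170, Σu = 24, Σ1 = 5.
Moment sums: Σu^2·w = 23764, Σu·w = 2888, Σw = 373.
So XᵀX·[a, b, c]ᵀ = Xᵀw: [[10994, 1332, 170]; [1332, 170, 24]; [170, 24, 5]]·[a, b, c]ᵀ = [23764, 2888, 373]ᵀ.
Row-reducing yields a = 17055/8113, b = 1906/8113, c = 16211/8113.

a = 2.102, b = 0.235, c = 1.998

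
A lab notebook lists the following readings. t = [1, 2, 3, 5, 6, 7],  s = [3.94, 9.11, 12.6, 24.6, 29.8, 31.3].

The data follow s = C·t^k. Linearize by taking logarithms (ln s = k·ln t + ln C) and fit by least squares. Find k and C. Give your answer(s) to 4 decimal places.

Let Y = ln s. Fitting Y = k·ln t + ln C by least squares:
Σln t = 7.1389, Σ(ln t)² = 11.2747, Σln s = 16.1551, Σln t·ln s = 22.2527.
Normal system: [[11.2747, 7.1389]; [7.1389, 6]]·[k, ln C]ᵀ = [22.2527, 16.1551]ᵀ.
Δ = 11.2747·6 − (7.1389)² = 16.6845; k = (22.2527·6 − 7.1389·16.1551)/16.6845 = 1.09005, ln C = (11.2747·16.1551 − 7.1389·22.2527)/16.6845 = 1.39557, so C = exp(1.39557) = 4.03727.

k = 1.0900, C = 4.0373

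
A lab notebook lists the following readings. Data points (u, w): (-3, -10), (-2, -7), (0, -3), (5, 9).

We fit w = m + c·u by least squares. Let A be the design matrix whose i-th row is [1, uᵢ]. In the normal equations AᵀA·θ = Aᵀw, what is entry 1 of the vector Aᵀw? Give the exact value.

-11

Entry 1 ↔ basis 1, so (Aᵀw)_{1} = Σᵢ wᵢ = (1)·(-10) + (1)·(-7) + (1)·(-3) + (1)·(9) = -11.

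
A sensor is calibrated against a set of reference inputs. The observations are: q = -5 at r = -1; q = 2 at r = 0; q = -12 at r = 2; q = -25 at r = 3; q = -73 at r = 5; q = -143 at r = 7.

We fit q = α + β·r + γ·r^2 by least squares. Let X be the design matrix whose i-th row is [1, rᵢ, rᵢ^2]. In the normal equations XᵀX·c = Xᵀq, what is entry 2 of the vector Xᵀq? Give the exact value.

Entry 2 ↔ basis r, so (Xᵀq)_{2} = Σᵢ (r)·qᵢ = (-1)·(-5) + (0)·(2) + (2)·(-12) + (3)·(-25) + (5)·(-73) + (7)·(-143) = -1460.

-1460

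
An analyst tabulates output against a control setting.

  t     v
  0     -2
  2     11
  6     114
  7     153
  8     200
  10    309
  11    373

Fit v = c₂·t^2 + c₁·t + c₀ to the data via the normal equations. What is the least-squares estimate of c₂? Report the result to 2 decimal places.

c₂ = 2.97

Compute the Gram sums: Σt^2·t^2 = 32450, Σt^2·t = 3410, Σt^2 = 374, Σt·t = 374, Σt = 44, Σ1 = 7.
Right-hand side: Σt^2·v = 100478, Σt·v = 10570, Σv = 1158.
Normal equations: [[32450, 3410, 374]; [3410, 374, 44]; [374, 44, 7]]·[c₂, c₁, c₀]ᵀ = [100478, 10570, 1158]ᵀ.
Row-reducing yields c₂ = 3133/1056, c₁ = 1613/1056, c₀ = -43/16.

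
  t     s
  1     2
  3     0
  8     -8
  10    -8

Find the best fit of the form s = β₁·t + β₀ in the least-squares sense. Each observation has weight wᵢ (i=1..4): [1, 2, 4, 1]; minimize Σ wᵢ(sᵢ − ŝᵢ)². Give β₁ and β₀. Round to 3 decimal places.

β₁ = -1.352, β₀ = 3.533

The normal equations are: 375·β₁ + 49·β₀ = -334;  49·β₁ + 8·β₀ = -38.
(Σwᵢ·t·t = 375, Σwᵢ·t = 49, Σwᵢ·1 = 8, Σwᵢ·t·s = -334, Σwᵢ·s = -38.)
det = 375·8 − 49² = 599.
β₁ = ((-334)·8 − 49·(-38))/599 = -810/599; β₀ = (375·(-38) − 49·(-334))/599 = 2116/599.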